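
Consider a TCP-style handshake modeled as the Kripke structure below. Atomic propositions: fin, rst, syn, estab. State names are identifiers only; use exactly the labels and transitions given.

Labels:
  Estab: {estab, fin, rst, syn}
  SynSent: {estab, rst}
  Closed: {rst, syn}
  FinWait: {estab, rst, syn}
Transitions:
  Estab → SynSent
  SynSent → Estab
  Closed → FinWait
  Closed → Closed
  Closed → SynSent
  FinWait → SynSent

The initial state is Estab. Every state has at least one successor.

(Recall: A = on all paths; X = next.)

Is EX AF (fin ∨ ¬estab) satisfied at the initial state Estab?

Satisfied

States satisfying AF (fin ∨ ¬estab): {Estab, SynSent, Closed, FinWait}.
States satisfying EX AF (fin ∨ ¬estab): {Estab, SynSent, Closed, FinWait}.
Estab ∈ Sat(EX AF (fin ∨ ¬estab)).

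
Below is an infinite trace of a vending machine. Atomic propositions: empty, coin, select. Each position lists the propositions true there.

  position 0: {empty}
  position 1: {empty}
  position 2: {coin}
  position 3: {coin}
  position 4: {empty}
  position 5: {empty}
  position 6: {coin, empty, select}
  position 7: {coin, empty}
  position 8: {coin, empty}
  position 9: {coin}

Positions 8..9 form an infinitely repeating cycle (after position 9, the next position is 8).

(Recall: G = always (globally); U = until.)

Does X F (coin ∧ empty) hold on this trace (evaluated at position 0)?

The position after 0 is 1; F (coin ∧ empty) is true there.

Holds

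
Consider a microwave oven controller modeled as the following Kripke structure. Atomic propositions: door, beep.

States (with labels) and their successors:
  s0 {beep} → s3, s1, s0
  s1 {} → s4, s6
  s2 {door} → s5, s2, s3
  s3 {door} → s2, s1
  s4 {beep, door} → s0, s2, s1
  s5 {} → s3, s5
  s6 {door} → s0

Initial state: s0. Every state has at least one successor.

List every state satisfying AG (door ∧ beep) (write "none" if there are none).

none

States satisfying door ∧ beep: {s4}.
States satisfying AG (door ∧ beep): ∅.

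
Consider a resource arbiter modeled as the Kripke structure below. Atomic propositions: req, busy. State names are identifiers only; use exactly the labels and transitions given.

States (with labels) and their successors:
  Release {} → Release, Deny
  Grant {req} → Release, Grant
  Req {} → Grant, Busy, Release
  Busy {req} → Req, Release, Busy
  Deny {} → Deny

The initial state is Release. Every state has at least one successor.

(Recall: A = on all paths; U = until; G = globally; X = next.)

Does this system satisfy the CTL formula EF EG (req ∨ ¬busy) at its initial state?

Yes

States satisfying EG (req ∨ ¬busy): {Release, Grant, Req, Busy, Deny}.
States satisfying EF EG (req ∨ ¬busy): {Release, Grant, Req, Busy, Deny}.
Some path from Release reaches a state where EG (req ∨ ¬busy) holds.
Release ∈ Sat(EF EG (req ∨ ¬busy)).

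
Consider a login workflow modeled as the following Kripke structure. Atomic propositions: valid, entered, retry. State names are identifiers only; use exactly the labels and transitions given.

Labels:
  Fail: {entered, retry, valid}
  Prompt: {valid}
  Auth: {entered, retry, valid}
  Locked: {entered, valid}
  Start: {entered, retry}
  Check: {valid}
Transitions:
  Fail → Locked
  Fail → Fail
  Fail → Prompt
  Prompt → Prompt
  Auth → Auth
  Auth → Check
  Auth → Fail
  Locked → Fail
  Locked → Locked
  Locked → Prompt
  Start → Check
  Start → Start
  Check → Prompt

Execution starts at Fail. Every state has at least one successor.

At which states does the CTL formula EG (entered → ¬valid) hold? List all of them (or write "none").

States satisfying entered → ¬valid: {Prompt, Start, Check}.
States satisfying EG (entered → ¬valid): {Prompt, Start, Check}.

{Prompt, Start, Check}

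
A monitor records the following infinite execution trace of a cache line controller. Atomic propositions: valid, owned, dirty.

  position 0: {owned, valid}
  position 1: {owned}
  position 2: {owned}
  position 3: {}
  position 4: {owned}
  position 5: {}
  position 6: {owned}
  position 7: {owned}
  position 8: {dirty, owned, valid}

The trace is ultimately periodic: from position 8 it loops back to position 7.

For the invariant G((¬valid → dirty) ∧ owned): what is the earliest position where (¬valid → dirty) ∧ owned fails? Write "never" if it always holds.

Check (¬valid → dirty) ∧ owned at each position in order: 0 ✓.
At position 1 the labels are {owned}, so (¬valid → dirty) ∧ owned is false there. This is the first violation.

1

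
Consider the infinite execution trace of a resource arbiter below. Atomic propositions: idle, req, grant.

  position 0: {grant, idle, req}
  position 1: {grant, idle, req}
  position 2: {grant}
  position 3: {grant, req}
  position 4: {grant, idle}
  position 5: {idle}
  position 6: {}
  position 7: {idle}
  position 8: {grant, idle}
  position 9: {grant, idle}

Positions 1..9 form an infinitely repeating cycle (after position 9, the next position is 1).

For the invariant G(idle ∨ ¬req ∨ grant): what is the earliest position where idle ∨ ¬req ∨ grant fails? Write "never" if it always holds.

idle ∨ ¬req ∨ grant holds at every position 0..9, and those are all the positions the trace ever visits, so the invariant G(idle ∨ ¬req ∨ grant) is never violated.

never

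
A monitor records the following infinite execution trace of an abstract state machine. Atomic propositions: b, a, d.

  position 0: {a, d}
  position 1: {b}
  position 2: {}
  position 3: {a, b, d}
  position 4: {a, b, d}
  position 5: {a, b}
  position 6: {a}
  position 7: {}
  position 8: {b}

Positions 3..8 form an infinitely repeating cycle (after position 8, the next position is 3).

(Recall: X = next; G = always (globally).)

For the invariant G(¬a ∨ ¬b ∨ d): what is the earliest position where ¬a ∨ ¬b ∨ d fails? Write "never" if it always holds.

Check ¬a ∨ ¬b ∨ d at each position in order: 0 ✓, 1 ✓, 2 ✓, 3 ✓, 4 ✓.
At position 5 the labels are {a, b}, so ¬a ∨ ¬b ∨ d is false there. This is the first violation.

5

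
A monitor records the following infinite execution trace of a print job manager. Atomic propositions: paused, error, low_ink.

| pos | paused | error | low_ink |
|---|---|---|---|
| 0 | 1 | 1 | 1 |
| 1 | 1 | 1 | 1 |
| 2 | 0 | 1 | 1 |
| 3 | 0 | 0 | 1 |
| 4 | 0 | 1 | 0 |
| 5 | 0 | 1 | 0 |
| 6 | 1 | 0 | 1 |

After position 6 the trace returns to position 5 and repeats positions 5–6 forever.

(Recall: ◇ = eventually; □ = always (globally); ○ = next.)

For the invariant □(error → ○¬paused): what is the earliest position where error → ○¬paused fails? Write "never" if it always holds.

At position 0 the labels are {error, low_ink, paused} and the next position 1 has {error, low_ink, paused}, so error → ○¬paused is false there. This is the first violation.

0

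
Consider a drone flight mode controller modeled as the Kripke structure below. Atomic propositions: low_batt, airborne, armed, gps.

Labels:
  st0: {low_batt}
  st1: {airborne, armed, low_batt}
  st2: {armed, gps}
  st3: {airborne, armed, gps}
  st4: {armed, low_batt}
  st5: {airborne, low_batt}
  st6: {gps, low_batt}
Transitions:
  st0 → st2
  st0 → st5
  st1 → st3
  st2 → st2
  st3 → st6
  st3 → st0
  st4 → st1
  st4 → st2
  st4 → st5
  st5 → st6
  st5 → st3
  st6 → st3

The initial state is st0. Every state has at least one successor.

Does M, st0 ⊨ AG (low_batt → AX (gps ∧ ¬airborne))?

States satisfying low_batt → AX (gps ∧ ¬airborne): {st2, st3}.
States satisfying AG (low_batt → AX (gps ∧ ¬airborne)): {st2}.
st0 is reachable from st0 and violates low_batt → AX (gps ∧ ¬airborne), so AG fails at st0.
st0 ∉ Sat(AG (low_batt → AX (gps ∧ ¬airborne))).

Violated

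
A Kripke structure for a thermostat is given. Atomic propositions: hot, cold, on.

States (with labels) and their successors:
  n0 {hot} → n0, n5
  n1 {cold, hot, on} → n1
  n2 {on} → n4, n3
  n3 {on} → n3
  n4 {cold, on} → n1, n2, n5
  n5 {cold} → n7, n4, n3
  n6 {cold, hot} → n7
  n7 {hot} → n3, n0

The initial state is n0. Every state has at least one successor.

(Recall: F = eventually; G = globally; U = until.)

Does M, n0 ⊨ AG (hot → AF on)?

Violated

States satisfying hot → AF on: {n1, n2, n3, n4, n5}.
States satisfying AG (hot → AF on): {n1, n3}.
n0 is reachable from n0 and violates hot → AF on, so AG fails at n0.
n0 ∉ Sat(AG (hot → AF on)).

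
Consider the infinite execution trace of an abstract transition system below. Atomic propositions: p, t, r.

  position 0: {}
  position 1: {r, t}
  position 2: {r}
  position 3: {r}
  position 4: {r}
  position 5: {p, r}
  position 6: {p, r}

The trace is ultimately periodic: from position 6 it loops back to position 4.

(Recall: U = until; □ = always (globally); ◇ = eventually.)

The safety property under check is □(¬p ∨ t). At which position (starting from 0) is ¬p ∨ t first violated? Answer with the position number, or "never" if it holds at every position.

Check ¬p ∨ t at each position in order: 0 ✓, 1 ✓, 2 ✓, 3 ✓, 4 ✓.
At position 5 the labels are {p, r}, so ¬p ∨ t is false there. This is the first violation.

5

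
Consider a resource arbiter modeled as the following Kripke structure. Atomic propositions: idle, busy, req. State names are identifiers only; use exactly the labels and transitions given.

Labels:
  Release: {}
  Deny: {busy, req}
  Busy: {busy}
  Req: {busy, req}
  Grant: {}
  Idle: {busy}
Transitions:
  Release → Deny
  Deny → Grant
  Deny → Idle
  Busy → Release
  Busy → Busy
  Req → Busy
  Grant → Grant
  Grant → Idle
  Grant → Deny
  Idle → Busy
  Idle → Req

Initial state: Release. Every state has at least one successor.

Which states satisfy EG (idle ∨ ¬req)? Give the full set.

States satisfying idle ∨ ¬req: {Release, Busy, Grant, Idle}.
States satisfying EG (idle ∨ ¬req): {Busy, Grant, Idle}.

{Busy, Grant, Idle}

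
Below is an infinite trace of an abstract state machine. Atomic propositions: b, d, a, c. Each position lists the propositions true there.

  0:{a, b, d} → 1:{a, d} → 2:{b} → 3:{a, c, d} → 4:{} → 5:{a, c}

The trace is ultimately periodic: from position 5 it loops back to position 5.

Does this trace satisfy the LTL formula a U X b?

Satisfied

Walking from position 0: X b first holds at position 1, and a holds at every earlier position along the way, so a U X b holds.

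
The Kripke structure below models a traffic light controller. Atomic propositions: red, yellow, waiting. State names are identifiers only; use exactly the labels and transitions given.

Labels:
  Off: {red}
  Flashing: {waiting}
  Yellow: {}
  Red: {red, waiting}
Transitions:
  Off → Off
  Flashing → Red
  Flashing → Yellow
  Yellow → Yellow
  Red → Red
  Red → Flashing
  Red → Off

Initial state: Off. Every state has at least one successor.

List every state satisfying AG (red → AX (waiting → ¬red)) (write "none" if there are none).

{Off, Yellow}

States satisfying red → AX (waiting → ¬red): {Off, Flashing, Yellow}.
States satisfying AG (red → AX (waiting → ¬red)): {Off, Yellow}.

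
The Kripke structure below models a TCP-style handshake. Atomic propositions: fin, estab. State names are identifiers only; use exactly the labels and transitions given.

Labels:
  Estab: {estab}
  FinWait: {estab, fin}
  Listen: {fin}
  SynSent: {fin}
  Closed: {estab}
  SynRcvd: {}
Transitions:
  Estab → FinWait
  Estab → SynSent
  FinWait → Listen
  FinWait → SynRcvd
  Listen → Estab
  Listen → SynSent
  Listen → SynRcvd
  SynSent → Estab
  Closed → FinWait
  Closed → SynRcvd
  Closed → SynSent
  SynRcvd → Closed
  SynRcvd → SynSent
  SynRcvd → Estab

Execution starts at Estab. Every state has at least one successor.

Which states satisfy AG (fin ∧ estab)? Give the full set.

States satisfying fin ∧ estab: {FinWait}.
States satisfying AG (fin ∧ estab): ∅.

none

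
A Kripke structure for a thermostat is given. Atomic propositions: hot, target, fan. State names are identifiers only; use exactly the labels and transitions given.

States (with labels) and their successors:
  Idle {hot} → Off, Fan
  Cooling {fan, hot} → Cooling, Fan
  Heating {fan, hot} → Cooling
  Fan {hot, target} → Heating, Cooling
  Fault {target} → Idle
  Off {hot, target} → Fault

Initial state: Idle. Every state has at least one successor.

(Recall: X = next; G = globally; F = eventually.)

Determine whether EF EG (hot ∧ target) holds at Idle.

No

States satisfying EG (hot ∧ target): ∅.
States satisfying EF EG (hot ∧ target): ∅.
No suitable path/successor from Idle witnesses the formula.
Idle ∉ Sat(EF EG (hot ∧ target)).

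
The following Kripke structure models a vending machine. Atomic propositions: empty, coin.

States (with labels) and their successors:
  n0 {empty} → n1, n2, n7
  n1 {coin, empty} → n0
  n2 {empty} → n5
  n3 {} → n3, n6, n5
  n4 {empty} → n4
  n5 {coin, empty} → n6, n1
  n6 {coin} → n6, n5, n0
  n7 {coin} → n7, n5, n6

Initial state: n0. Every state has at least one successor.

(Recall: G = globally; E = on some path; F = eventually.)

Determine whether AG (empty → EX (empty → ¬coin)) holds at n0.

States satisfying empty → EX (empty → ¬coin): {n0, n1, n3, n4, n5, n6, n7}.
States satisfying AG (empty → EX (empty → ¬coin)): {n4}.
n2 is reachable from n0 and violates empty → EX (empty → ¬coin), so AG fails at n0.
n0 ∉ Sat(AG (empty → EX (empty → ¬coin))).

No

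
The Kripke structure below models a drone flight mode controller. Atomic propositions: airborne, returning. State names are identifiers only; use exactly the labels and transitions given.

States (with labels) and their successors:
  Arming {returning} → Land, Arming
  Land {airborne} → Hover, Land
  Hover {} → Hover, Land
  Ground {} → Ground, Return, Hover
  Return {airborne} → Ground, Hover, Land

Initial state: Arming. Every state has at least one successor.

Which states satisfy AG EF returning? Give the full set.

States satisfying EF returning: {Arming}.
States satisfying AG EF returning: ∅.

none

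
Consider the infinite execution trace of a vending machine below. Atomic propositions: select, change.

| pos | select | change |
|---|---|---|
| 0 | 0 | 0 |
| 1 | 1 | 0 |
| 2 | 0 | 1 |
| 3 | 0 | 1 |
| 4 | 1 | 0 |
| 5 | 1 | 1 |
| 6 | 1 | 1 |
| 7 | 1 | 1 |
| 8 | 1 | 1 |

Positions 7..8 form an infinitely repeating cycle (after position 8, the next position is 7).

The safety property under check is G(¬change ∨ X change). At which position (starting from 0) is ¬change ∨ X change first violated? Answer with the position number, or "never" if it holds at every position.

Check ¬change ∨ X change at each position in order: 0 ✓, 1 ✓, 2 ✓.
At position 3 the labels are {change} and the next position 4 has {select}, so ¬change ∨ X change is false there. This is the first violation.

3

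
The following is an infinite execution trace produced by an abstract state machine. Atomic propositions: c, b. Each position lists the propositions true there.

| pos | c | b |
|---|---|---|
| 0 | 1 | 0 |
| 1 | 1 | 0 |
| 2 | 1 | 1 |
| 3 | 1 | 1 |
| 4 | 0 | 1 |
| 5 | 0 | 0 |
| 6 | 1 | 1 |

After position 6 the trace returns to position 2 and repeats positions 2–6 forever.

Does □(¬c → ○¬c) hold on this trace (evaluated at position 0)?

¬c → ○¬c must hold at every position from 0 onward. It fails at position 5, so □(¬c → ○¬c) is false.
Positions where ¬c holds: 4, 5.
Check ○¬c at each: 4→ok, 5→fails.

No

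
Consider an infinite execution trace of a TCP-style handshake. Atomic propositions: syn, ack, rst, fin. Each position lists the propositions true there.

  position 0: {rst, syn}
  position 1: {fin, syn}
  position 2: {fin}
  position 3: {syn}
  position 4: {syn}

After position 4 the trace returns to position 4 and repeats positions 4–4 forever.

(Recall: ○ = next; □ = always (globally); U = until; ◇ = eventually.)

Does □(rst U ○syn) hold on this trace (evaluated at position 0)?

rst U ○syn must hold at every position from 0 onward. It fails at position 1, so □(rst U ○syn) is false.

Violated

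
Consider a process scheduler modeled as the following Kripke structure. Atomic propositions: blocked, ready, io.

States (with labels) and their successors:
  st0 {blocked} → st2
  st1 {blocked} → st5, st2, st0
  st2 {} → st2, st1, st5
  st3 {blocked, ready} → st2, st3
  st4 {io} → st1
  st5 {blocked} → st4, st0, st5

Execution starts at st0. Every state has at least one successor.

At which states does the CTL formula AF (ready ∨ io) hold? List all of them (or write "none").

{st3, st4}

States satisfying ready ∨ io: {st3, st4}.
States satisfying AF (ready ∨ io): {st3, st4}.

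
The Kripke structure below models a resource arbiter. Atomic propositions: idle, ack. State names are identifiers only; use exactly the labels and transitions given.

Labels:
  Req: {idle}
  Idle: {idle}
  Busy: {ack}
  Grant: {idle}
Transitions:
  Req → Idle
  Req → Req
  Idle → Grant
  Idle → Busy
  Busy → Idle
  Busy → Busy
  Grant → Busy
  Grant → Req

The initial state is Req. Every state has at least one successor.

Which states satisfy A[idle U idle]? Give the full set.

{Req, Idle, Grant}

States satisfying idle: {Req, Idle, Grant}.
States satisfying A[idle U idle]: {Req, Idle, Grant}.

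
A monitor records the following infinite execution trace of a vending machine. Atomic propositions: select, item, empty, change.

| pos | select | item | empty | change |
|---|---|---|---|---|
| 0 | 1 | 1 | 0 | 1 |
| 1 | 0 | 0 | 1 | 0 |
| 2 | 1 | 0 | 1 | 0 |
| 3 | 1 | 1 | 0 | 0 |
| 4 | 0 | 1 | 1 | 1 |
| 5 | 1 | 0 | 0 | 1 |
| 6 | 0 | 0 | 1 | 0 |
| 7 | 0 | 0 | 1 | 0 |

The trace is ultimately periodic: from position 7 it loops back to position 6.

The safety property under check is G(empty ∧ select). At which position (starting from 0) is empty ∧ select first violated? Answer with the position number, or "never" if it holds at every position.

0

At position 0 the labels are {change, item, select}, so empty ∧ select is false there. This is the first violation.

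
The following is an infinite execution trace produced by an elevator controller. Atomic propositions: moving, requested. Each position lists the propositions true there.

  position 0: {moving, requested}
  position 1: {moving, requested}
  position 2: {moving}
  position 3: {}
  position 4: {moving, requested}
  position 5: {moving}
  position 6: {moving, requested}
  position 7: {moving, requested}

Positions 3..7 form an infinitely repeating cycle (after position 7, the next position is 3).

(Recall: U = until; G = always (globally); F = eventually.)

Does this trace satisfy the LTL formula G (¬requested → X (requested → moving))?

¬requested → X (requested → moving) holds at every position 0..7, and those are all positions ever visited, so G (¬requested → X (requested → moving)) holds.
Positions where ¬requested holds: 2, 3, 5.
Check X (requested → moving) at each: 2→ok, 3→ok, 5→ok.

Satisfied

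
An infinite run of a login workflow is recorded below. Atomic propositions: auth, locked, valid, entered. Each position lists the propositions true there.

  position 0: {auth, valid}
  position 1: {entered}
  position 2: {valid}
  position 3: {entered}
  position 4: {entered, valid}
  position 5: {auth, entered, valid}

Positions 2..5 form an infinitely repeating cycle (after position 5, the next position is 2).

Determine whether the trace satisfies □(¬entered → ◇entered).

¬entered → ◇entered holds at every position 0..5, and those are all positions ever visited, so □(¬entered → ◇entered) holds.
Positions where ¬entered holds: 0, 2.
Check ◇entered at each: 0→ok, 2→ok.

Yes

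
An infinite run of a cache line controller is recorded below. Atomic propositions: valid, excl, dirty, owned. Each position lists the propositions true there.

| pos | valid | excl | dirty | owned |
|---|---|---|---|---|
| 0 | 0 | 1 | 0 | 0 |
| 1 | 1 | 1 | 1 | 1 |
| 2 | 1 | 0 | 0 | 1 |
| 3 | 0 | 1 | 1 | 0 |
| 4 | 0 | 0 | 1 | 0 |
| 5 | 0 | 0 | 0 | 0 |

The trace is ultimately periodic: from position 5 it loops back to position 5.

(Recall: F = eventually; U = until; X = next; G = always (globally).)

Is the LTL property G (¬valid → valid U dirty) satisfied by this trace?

No

¬valid → valid U dirty must hold at every position from 0 onward. It fails at position 0, so G (¬valid → valid U dirty) is false.
Positions where ¬valid holds: 0, 3, 4, 5.
Check valid U dirty at each: 0→fails, 3→ok, 4→ok, 5→fails.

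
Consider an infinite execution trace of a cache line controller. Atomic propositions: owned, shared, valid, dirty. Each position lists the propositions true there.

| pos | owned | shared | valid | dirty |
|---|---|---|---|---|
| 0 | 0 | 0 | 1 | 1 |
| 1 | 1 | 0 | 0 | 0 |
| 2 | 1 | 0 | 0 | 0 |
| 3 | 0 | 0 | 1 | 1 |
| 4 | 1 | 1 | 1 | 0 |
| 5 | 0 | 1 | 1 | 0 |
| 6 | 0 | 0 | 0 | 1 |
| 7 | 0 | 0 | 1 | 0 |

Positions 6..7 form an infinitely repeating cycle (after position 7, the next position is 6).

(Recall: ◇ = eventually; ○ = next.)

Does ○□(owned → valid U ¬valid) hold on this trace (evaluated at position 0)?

Satisfied

The position after 0 is 1; □(owned → valid U ¬valid) is true there.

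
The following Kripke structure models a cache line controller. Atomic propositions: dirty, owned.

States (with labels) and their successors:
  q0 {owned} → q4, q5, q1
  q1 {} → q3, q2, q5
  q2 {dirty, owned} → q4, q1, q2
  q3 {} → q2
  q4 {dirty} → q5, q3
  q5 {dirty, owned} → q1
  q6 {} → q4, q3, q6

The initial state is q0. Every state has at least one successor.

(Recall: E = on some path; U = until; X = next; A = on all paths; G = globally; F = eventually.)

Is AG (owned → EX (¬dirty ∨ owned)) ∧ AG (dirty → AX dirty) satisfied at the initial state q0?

Does not hold

States satisfying owned → EX (¬dirty ∨ owned): {q0, q1, q2, q3, q4, q5, q6}.
States satisfying AG (owned → EX (¬dirty ∨ owned)): {q0, q1, q2, q3, q4, q5, q6}.
States satisfying dirty → AX dirty: {q0, q1, q3, q6}.
States satisfying AG (dirty → AX dirty): ∅.
States satisfying AG (owned → EX (¬dirty ∨ owned)) ∧ AG (dirty → AX dirty): ∅.
q0 ∉ Sat(AG (owned → EX (¬dirty ∨ owned)) ∧ AG (dirty → AX dirty)).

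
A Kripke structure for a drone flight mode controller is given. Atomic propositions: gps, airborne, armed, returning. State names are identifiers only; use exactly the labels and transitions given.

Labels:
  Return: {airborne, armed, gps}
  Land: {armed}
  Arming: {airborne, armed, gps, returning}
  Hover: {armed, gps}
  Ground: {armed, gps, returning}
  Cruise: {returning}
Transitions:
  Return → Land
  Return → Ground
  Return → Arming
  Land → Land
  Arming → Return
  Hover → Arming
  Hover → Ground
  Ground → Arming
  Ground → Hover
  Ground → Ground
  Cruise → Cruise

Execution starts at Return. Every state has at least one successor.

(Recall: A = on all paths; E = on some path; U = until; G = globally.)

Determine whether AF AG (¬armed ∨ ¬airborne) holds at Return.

Violated

States satisfying AG (¬armed ∨ ¬airborne): {Land, Cruise}.
States satisfying AF AG (¬armed ∨ ¬airborne): {Land, Cruise}.
There is a path from Return along which AG (¬armed ∨ ¬airborne) never holds.
Return ∉ Sat(AF AG (¬armed ∨ ¬airborne)).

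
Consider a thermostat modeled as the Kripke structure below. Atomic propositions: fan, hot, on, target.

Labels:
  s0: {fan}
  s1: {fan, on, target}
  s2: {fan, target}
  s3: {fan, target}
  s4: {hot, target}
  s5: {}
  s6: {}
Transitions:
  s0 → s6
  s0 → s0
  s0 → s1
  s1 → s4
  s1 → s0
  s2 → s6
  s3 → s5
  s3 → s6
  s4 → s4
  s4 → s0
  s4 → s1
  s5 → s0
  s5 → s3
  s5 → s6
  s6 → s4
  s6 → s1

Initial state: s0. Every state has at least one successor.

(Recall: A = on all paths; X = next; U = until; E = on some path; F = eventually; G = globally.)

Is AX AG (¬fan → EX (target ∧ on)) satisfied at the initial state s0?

States satisfying AG (¬fan → EX (target ∧ on)): {s0, s1, s2, s4, s6}.
States satisfying AX AG (¬fan → EX (target ∧ on)): {s0, s1, s2, s4, s6}.
s0 ∈ Sat(AX AG (¬fan → EX (target ∧ on))).

Satisfied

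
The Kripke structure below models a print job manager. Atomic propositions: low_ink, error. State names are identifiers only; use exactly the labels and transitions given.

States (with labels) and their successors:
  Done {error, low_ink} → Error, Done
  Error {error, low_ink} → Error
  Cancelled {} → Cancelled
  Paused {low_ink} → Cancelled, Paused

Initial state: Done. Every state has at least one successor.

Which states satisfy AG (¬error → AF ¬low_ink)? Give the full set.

{Done, Error, Cancelled}

States satisfying ¬error → AF ¬low_ink: {Done, Error, Cancelled}.
States satisfying AG (¬error → AF ¬low_ink): {Done, Error, Cancelled}.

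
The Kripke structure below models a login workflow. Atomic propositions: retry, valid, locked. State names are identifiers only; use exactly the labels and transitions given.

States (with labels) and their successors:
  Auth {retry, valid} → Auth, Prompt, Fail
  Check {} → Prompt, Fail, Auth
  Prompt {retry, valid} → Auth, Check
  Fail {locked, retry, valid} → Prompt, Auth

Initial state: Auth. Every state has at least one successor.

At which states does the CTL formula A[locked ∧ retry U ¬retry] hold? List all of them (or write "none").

{Check}

States satisfying locked ∧ retry: {Fail}.
States satisfying ¬retry: {Check}.
States satisfying A[locked ∧ retry U ¬retry]: {Check}.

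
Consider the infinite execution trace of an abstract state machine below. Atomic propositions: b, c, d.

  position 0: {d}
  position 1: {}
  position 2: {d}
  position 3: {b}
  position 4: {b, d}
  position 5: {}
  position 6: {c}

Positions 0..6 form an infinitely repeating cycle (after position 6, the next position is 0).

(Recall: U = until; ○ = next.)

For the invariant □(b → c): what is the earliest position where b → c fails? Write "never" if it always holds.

Check b → c at each position in order: 0 ✓, 1 ✓, 2 ✓.
At position 3 the labels are {b}, so b → c is false there. This is the first violation.

3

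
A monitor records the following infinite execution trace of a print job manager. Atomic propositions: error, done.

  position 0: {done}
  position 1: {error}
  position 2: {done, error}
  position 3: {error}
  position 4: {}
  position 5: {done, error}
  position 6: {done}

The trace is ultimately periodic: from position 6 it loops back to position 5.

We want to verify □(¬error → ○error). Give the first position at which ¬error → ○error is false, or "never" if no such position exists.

¬error → ○error holds at every position 0..6, and those are all the positions the trace ever visits, so the invariant □(¬error → ○error) is never violated.

never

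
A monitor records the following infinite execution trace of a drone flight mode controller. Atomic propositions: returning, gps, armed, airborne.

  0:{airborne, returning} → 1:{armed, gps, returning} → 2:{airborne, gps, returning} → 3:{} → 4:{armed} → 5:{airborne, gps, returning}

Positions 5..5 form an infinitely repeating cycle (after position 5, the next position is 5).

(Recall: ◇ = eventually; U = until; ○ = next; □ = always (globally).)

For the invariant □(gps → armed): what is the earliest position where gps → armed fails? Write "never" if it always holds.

2

Check gps → armed at each position in order: 0 ✓, 1 ✓.
At position 2 the labels are {airborne, gps, returning}, so gps → armed is false there. This is the first violation.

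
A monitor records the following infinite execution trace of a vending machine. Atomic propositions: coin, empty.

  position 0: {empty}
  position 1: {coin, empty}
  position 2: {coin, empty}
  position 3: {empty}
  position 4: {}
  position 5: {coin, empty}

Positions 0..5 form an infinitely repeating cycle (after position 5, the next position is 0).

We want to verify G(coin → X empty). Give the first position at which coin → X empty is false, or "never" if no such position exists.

coin → X empty holds at every position 0..5, and those are all the positions the trace ever visits, so the invariant G(coin → X empty) is never violated.

never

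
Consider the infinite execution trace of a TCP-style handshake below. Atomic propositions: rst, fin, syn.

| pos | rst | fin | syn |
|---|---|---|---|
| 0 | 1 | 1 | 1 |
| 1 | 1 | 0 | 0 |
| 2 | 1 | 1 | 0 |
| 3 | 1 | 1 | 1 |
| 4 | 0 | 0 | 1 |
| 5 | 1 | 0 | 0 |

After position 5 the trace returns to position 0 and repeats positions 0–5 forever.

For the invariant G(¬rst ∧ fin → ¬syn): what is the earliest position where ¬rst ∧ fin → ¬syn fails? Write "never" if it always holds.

never

¬rst ∧ fin → ¬syn holds at every position 0..5, and those are all the positions the trace ever visits, so the invariant G(¬rst ∧ fin → ¬syn) is never violated.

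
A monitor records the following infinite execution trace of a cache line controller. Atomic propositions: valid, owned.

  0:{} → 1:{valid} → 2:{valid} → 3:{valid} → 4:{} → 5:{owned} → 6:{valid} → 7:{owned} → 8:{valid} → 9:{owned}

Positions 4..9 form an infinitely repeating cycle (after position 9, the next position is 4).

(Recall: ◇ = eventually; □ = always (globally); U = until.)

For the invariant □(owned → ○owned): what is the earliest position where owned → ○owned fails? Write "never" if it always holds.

5

Check owned → ○owned at each position in order: 0 ✓, 1 ✓, 2 ✓, 3 ✓, 4 ✓.
At position 5 the labels are {owned} and the next position 6 has {valid}, so owned → ○owned is false there. This is the first violation.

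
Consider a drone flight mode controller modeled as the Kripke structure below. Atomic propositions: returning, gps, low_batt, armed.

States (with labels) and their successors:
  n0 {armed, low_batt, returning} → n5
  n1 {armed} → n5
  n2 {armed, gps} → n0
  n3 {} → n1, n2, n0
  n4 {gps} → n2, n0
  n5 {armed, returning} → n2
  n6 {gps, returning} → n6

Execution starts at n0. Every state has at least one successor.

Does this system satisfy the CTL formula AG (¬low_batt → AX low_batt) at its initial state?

No

States satisfying ¬low_batt → AX low_batt: {n0, n2}.
States satisfying AG (¬low_batt → AX low_batt): ∅.
n5 is reachable from n0 and violates ¬low_batt → AX low_batt, so AG fails at n0.
n0 ∉ Sat(AG (¬low_batt → AX low_batt)).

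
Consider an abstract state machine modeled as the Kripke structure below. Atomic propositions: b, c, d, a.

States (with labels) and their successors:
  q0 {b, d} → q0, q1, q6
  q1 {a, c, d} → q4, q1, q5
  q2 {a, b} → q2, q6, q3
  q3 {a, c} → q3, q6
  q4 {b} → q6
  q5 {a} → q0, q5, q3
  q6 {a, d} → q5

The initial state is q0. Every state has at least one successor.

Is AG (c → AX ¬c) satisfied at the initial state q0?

States satisfying c → AX ¬c: {q0, q2, q4, q5, q6}.
States satisfying AG (c → AX ¬c): ∅.
q1 is reachable from q0 and violates c → AX ¬c, so AG fails at q0.
q0 ∉ Sat(AG (c → AX ¬c)).

No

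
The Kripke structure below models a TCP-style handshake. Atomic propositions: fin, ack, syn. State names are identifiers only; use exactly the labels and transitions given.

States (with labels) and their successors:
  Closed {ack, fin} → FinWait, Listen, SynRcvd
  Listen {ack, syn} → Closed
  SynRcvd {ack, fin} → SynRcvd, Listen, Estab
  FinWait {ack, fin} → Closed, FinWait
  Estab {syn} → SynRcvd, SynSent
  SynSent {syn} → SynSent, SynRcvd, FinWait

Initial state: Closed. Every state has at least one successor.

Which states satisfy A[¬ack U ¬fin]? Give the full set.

{Listen, Estab, SynSent}

States satisfying ¬ack: {Estab, SynSent}.
States satisfying ¬fin: {Listen, Estab, SynSent}.
States satisfying A[¬ack U ¬fin]: {Listen, Estab, SynSent}.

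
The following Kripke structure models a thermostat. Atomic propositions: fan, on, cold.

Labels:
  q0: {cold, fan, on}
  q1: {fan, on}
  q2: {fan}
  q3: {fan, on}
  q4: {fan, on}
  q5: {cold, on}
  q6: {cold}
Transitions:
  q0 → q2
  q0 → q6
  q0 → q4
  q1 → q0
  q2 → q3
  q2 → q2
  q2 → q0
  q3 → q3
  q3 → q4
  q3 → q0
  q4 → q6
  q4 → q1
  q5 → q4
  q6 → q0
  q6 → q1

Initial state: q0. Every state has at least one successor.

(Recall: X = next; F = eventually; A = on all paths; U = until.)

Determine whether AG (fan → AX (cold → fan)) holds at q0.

States satisfying fan → AX (cold → fan): {q1, q2, q3, q5, q6}.
States satisfying AG (fan → AX (cold → fan)): ∅.
q0 is reachable from q0 and violates fan → AX (cold → fan), so AG fails at q0.
q0 ∉ Sat(AG (fan → AX (cold → fan))).

No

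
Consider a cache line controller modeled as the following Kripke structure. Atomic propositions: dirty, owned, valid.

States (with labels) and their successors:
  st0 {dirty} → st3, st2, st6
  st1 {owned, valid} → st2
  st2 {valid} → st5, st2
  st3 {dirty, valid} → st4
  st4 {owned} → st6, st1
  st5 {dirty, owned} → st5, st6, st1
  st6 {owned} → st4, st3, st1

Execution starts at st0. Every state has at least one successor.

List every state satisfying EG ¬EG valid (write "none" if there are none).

States satisfying ¬EG valid: {st0, st3, st4, st5, st6}.
States satisfying EG ¬EG valid: {st0, st3, st4, st5, st6}.

{st0, st3, st4, st5, st6}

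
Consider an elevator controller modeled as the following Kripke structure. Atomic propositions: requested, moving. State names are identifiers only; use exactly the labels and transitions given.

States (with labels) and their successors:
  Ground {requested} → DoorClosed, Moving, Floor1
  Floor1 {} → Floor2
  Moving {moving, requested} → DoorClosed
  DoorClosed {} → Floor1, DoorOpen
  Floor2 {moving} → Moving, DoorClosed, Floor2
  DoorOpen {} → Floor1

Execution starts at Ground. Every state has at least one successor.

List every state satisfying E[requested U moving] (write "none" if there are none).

States satisfying requested: {Ground, Moving}.
States satisfying moving: {Moving, Floor2}.
States satisfying E[requested U moving]: {Ground, Moving, Floor2}.

{Ground, Moving, Floor2}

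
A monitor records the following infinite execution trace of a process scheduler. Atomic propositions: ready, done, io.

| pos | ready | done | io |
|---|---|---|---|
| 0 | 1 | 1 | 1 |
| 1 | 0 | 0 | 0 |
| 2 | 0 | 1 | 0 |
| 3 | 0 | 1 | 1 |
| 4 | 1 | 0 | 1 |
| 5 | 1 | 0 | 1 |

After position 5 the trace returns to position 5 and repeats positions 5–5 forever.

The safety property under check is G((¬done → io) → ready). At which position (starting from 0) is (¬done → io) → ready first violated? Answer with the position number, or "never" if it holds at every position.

2

Check (¬done → io) → ready at each position in order: 0 ✓, 1 ✓.
At position 2 the labels are {done}, so (¬done → io) → ready is false there. This is the first violation.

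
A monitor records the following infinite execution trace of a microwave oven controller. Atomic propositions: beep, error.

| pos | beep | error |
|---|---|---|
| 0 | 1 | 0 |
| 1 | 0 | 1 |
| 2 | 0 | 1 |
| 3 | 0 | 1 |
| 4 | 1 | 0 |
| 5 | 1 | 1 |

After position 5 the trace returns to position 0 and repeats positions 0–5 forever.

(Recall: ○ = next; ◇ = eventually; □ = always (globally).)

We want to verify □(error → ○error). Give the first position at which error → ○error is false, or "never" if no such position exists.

3

Check error → ○error at each position in order: 0 ✓, 1 ✓, 2 ✓.
At position 3 the labels are {error} and the next position 4 has {beep}, so error → ○error is false there. This is the first violation.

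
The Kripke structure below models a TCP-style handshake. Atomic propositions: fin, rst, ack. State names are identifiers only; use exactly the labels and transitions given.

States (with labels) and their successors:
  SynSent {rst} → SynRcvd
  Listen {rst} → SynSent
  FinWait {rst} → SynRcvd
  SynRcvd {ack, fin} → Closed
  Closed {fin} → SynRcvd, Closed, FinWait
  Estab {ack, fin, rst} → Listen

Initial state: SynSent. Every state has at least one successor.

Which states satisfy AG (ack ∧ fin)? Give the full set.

none

States satisfying ack ∧ fin: {SynRcvd, Estab}.
States satisfying AG (ack ∧ fin): ∅.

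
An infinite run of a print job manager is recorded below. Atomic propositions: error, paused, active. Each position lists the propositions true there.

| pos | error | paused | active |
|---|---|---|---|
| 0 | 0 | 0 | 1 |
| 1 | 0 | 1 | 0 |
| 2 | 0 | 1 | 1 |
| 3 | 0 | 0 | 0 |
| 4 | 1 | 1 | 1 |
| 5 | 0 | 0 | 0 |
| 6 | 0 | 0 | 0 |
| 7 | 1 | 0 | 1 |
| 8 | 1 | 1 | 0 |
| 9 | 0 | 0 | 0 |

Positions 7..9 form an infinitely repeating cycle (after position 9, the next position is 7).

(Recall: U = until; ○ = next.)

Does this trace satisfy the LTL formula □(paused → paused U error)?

No

paused → paused U error must hold at every position from 0 onward. It fails at position 1, so □(paused → paused U error) is false.
Positions where paused holds: 1, 2, 4, 8.
Check paused U error at each: 1→fails, 2→fails, 4→ok, 8→ok.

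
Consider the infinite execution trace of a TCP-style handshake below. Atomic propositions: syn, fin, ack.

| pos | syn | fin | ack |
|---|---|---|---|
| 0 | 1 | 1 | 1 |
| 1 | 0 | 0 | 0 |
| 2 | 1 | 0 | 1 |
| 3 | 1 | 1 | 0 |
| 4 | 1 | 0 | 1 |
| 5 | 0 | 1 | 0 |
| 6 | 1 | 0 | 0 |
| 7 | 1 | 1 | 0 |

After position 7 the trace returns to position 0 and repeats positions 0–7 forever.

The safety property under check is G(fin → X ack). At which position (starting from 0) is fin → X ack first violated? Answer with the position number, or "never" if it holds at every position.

At position 0 the labels are {ack, fin, syn} and the next position 1 has {}, so fin → X ack is false there. This is the first violation.

0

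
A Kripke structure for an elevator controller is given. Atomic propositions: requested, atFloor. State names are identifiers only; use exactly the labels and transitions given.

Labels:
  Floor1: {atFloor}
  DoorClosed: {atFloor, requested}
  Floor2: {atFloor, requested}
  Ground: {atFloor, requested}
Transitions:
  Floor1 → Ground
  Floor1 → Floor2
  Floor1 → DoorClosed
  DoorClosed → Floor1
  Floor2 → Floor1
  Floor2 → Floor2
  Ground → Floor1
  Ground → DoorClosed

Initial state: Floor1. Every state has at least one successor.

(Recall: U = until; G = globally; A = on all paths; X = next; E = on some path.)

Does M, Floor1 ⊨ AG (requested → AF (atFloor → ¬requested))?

Violated

States satisfying requested → AF (atFloor → ¬requested): {Floor1, DoorClosed, Ground}.
States satisfying AG (requested → AF (atFloor → ¬requested)): ∅.
Floor2 is reachable from Floor1 and violates requested → AF (atFloor → ¬requested), so AG fails at Floor1.
Floor1 ∉ Sat(AG (requested → AF (atFloor → ¬requested))).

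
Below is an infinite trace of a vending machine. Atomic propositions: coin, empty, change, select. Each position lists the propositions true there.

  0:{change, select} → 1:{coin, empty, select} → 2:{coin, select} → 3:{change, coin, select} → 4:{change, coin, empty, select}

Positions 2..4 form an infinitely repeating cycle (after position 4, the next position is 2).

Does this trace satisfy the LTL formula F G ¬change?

G ¬change is false at every position 0..4, so it never becomes true and F G ¬change fails.

No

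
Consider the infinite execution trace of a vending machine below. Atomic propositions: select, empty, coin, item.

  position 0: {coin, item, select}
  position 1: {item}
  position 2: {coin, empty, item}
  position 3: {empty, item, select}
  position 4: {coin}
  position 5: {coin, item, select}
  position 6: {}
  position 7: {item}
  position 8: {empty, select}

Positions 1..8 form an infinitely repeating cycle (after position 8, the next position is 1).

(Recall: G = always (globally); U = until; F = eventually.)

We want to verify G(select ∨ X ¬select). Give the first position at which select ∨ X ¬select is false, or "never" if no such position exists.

2

Check select ∨ X ¬select at each position in order: 0 ✓, 1 ✓.
At position 2 the labels are {coin, empty, item} and the next position 3 has {empty, item, select}, so select ∨ X ¬select is false there. This is the first violation.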